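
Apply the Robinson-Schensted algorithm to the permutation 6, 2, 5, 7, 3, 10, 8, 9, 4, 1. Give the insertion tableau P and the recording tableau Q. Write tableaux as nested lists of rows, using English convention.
P = [[1, 3, 4, 8, 9], [2, 7], [5, 10], [6]], Q = [[1, 3, 4, 6, 8], [2, 7], [5, 9], [10]]

Insert each entry of the permutation into P by Schensted row insertion, recording in Q the position of each new cell.

Insert 6: appended to row 1. P = [[6]], Q = [[1]].
Insert 2: 2 bumps 6 from row 1; 6 starts row 2. P = [[2], [6]], Q = [[1], [2]].
Insert 5: appended to row 1. P = [[2, 5], [6]], Q = [[1, 3], [2]].
Insert 7: appended to row 1. P = [[2, 5, 7], [6]], Q = [[1, 3, 4], [2]].
Insert 3: 3 bumps 5 from row 1; 5 bumps 6 from row 2; 6 starts row 3. P = [[2, 3, 7], [5], [6]], Q = [[1, 3, 4], [2], [5]].
Insert 10: appended to row 1. P = [[2, 3, 7, 10], [5], [6]], Q = [[1, 3, 4, 6], [2], [5]].
Insert 8: 8 bumps 10 from row 1; 10 appends to row 2. P = [[2, 3, 7, 8], [5, 10], [6]], Q = [[1, 3, 4, 6], [2, 7], [5]].
Insert 9: appended to row 1. P = [[2, 3, 7, 8, 9], [5, 10], [6]], Q = [[1, 3, 4, 6, 8], [2, 7], [5]].
Insert 4: 4 bumps 7 from row 1; 7 bumps 10 from row 2; 10 appends to row 3. P = [[2, 3, 4, 8, 9], [5, 7], [6, 10]], Q = [[1, 3, 4, 6, 8], [2, 7], [5, 9]].
Insert 1: 1 bumps 2 from row 1; 2 bumps 5 from row 2; 5 bumps 6 from row 3; 6 starts row 4. P = [[1, 3, 4, 8, 9], [2, 7], [5, 10], [6]], Q = [[1, 3, 4, 6, 8], [2, 7], [5, 9], [10]].

So P = [[1, 3, 4, 8, 9], [2, 7], [5, 10], [6]], Q = [[1, 3, 4, 6, 8], [2, 7], [5, 9], [10]].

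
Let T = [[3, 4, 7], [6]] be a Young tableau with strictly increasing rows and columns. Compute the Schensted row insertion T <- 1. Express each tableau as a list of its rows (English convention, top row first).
In row 1, 1 replaces 3 (the leftmost entry greater than 1); 3 is bumped to row 2. In row 2, 3 replaces 6 (the leftmost entry greater than 3); 6 is bumped to row 3. 6 starts a new row 3. The new tableau is [[1, 4, 7], [3], [6]].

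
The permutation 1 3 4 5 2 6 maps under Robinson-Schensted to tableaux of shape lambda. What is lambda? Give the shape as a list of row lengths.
Row-insert each entry into an empty tableau.

After inserting 1: P = [[1]].
After inserting 3: P = [[1, 3]].
After inserting 4: P = [[1, 3, 4]].
After inserting 5: P = [[1, 3, 4, 5]].
After inserting 2: P = [[1, 2, 4, 5], [3]].
After inserting 6: P = [[1, 2, 4, 5, 6], [3]].

The final insertion tableau P = [[1, 2, 4, 5, 6], [3]] has shape [5, 1].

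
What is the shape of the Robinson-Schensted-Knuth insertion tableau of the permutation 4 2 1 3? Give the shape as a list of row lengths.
[2, 1, 1]

Row-insert each entry into an empty tableau.

After inserting 4: P = [[4]].
After inserting 2: P = [[2], [4]].
After inserting 1: P = [[1], [2], [4]].
After inserting 3: P = [[1, 3], [2], [4]].

The final insertion tableau P = [[1, 3], [2], [4]] has shape [2, 1, 1].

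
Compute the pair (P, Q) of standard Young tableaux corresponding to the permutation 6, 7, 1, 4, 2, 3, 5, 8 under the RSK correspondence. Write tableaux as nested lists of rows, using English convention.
Insert each entry of the permutation into P by Schensted row insertion, recording in Q the position of each new cell.

Insert 6: appended to row 1. P = [[6]], Q = [[1]].
Insert 7: appended to row 1. P = [[6, 7]], Q = [[1, 2]].
Insert 1: 1 bumps 6 from row 1; 6 starts row 2. P = [[1, 7], [6]], Q = [[1, 2], [3]].
Insert 4: 4 bumps 7 from row 1; 7 appends to row 2. P = [[1, 4], [6, 7]], Q = [[1, 2], [3, 4]].
Insert 2: 2 bumps 4 from row 1; 4 bumps 6 from row 2; 6 starts row 3. P = [[1, 2], [4, 7], [6]], Q = [[1, 2], [3, 4], [5]].
Insert 3: appended to row 1. P = [[1, 2, 3], [4, 7], [6]], Q = [[1, 2, 6], [3, 4], [5]].
Insert 5: appended to row 1. P = [[1, 2, 3, 5], [4, 7], [6]], Q = [[1, 2, 6, 7], [3, 4], [5]].
Insert 8: appended to row 1. P = [[1, 2, 3, 5, 8], [4, 7], [6]], Q = [[1, 2, 6, 7, 8], [3, 4], [5]].

So P = [[1, 2, 3, 5, 8], [4, 7], [6]], Q = [[1, 2, 6, 7, 8], [3, 4], [5]].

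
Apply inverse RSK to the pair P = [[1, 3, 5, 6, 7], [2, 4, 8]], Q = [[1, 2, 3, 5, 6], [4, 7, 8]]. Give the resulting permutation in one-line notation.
Reverse the RSK construction: for i from n down to 1, find the cell of Q containing i, remove the entry at that cell from P, and reverse-bump it up through P; the value ejected from row 1 is w(i).

Step i=8: Q has 8 at row 2, column 3; remove 8 from row 2 of P and reverse-bump: 8 enters row 1 and ejects 7. So w(8) = 7. P is now [[1, 3, 5, 6, 8], [2, 4]].
Step i=7: Q has 7 at row 2, column 2; remove 4 from row 2 of P and reverse-bump: 4 enters row 1 and ejects 3. So w(7) = 3. P is now [[1, 4, 5, 6, 8], [2]].
Step i=6: Q has 6 at row 1, column 5; remove that cell from P, ejecting 8. So w(6) = 8. P is now [[1, 4, 5, 6], [2]].
Step i=5: Q has 5 at row 1, column 4; remove that cell from P, ejecting 6. So w(5) = 6. P is now [[1, 4, 5], [2]].
Step i=4: Q has 4 at row 2, column 1; remove 2 from row 2 of P and reverse-bump: 2 enters row 1 and ejects 1. So w(4) = 1. P is now [[2, 4, 5]].
Step i=3: Q has 3 at row 1, column 3; remove that cell from P, ejecting 5. So w(3) = 5. P is now [[2, 4]].
Step i=2: Q has 2 at row 1, column 2; remove that cell from P, ejecting 4. So w(2) = 4. P is now [[2]].
Step i=1: Q has 1 at row 1, column 1; remove that cell from P, ejecting 2. So w(1) = 2. P is now [].

So w = 2 4 5 1 6 8 3 7.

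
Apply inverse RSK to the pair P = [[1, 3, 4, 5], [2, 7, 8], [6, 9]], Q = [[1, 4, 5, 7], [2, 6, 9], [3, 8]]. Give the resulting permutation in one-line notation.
6 2 1 3 9 7 8 4 5

Reverse the RSK construction: for i from n down to 1, find the cell of Q containing i, remove the entry at that cell from P, and reverse-bump it up through P; the value ejected from row 1 is w(i).

Step i=9: Q has 9 at row 2, column 3; remove 8 from row 2 of P and reverse-bump: 8 enters row 1 and ejects 5. So w(9) = 5. P is now [[1, 3, 4, 8], [2, 7], [6, 9]].
Step i=8: Q has 8 at row 3, column 2; remove 9 from row 3 of P and reverse-bump: 9 enters row 2 and ejects 7; 7 enters row 1 and ejects 4. So w(8) = 4. P is now [[1, 3, 7, 8], [2, 9], [6]].
Step i=7: Q has 7 at row 1, column 4; remove that cell from P, ejecting 8. So w(7) = 8. P is now [[1, 3, 7], [2, 9], [6]].
Step i=6: Q has 6 at row 2, column 2; remove 9 from row 2 of P and reverse-bump: 9 enters row 1 and ejects 7. So w(6) = 7. P is now [[1, 3, 9], [2], [6]].
Step i=5: Q has 5 at row 1, column 3; remove that cell from P, ejecting 9. So w(5) = 9. P is now [[1, 3], [2], [6]].
Step i=4: Q has 4 at row 1, column 2; remove that cell from P, ejecting 3. So w(4) = 3. P is now [[1], [2], [6]].
Step i=3: Q has 3 at row 3, column 1; remove 6 from row 3 of P and reverse-bump: 6 enters row 2 and ejects 2; 2 enters row 1 and ejects 1. So w(3) = 1. P is now [[2], [6]].
Step i=2: Q has 2 at row 2, column 1; remove 6 from row 2 of P and reverse-bump: 6 enters row 1 and ejects 2. So w(2) = 2. P is now [[6]].
Step i=1: Q has 1 at row 1, column 1; remove that cell from P, ejecting 6. So w(1) = 6. P is now [].

So w = 6 2 1 3 9 7 8 4 5.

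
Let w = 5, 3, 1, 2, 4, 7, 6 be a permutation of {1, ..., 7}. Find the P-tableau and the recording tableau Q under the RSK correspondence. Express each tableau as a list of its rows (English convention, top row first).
Insert each entry of the permutation into P by Schensted row insertion, recording in Q the position of each new cell.

After inserting 5: P = [[5]].
After inserting 3: P = [[3], [5]].
After inserting 1: P = [[1], [3], [5]].
After inserting 2: P = [[1, 2], [3], [5]].
After inserting 4: P = [[1, 2, 4], [3], [5]].
After inserting 7: P = [[1, 2, 4, 7], [3], [5]].
After inserting 6: P = [[1, 2, 4, 6], [3, 7], [5]].

So P = [[1, 2, 4, 6], [3, 7], [5]], Q = [[1, 4, 5, 6], [2, 7], [3]].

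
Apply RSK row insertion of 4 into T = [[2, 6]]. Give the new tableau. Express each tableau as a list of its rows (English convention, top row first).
In row 1, 4 replaces 6 (the leftmost entry greater than 4); 6 is bumped to row 2. 6 starts a new row 2. The new tableau is [[2, 4], [6]].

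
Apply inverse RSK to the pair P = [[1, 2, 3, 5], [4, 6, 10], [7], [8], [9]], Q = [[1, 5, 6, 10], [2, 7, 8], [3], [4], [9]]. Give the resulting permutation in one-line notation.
Reverse the RSK construction: for i from n down to 1, find the cell of Q containing i, remove the entry at that cell from P, and reverse-bump it up through P; the value ejected from row 1 is w(i).

Step i=10: Q has 10 at row 1, column 4; remove that cell from P, ejecting 5. So w(10) = 5. P is now [[1, 2, 3], [4, 6, 10], [7], [8], [9]].
Step i=9: Q has 9 at row 5, column 1; remove 9 from row 5 of P and reverse-bump: 9 enters row 4 and ejects 8; 8 enters row 3 and ejects 7; 7 enters row 2 and ejects 6; 6 enters row 1 and ejects 3. So w(9) = 3. P is now [[1, 2, 6], [4, 7, 10], [8], [9]].
Step i=8: Q has 8 at row 2, column 3; remove 10 from row 2 of P and reverse-bump: 10 enters row 1 and ejects 6. So w(8) = 6. P is now [[1, 2, 10], [4, 7], [8], [9]].
Step i=7: Q has 7 at row 2, column 2; remove 7 from row 2 of P and reverse-bump: 7 enters row 1 and ejects 2. So w(7) = 2. P is now [[1, 7, 10], [4], [8], [9]].
Step i=6: Q has 6 at row 1, column 3; remove that cell from P, ejecting 10. So w(6) = 10. P is now [[1, 7], [4], [8], [9]].
Step i=5: Q has 5 at row 1, column 2; remove that cell from P, ejecting 7. So w(5) = 7. P is now [[1], [4], [8], [9]].
Step i=4: Q has 4 at row 4, column 1; remove 9 from row 4 of P and reverse-bump: 9 enters row 3 and ejects 8; 8 enters row 2 and ejects 4; 4 enters row 1 and ejects 1. So w(4) = 1. P is now [[4], [8], [9]].
Step i=3: Q has 3 at row 3, column 1; remove 9 from row 3 of P and reverse-bump: 9 enters row 2 and ejects 8; 8 enters row 1 and ejects 4. So w(3) = 4. P is now [[8], [9]].
Step i=2: Q has 2 at row 2, column 1; remove 9 from row 2 of P and reverse-bump: 9 enters row 1 and ejects 8. So w(2) = 8. P is now [[9]].
Step i=1: Q has 1 at row 1, column 1; remove that cell from P, ejecting 9. So w(1) = 9. P is now [].

So w = 9 8 4 1 7 10 2 6 3 5.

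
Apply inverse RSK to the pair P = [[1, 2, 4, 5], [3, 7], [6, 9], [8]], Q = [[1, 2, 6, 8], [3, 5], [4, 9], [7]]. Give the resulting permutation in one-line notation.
Reverse the RSK construction: for i from n down to 1, find the cell of Q containing i, remove the entry at that cell from P, and reverse-bump it up through P; the value ejected from row 1 is w(i).

Step i=9: Q has 9 at row 3, column 2; remove 9 from row 3 of P and reverse-bump: 9 enters row 2 and ejects 7; 7 enters row 1 and ejects 5. So w(9) = 5. P is now [[1, 2, 4, 7], [3, 9], [6], [8]].
Step i=8: Q has 8 at row 1, column 4; remove that cell from P, ejecting 7. So w(8) = 7. P is now [[1, 2, 4], [3, 9], [6], [8]].
Step i=7: Q has 7 at row 4, column 1; remove 8 from row 4 of P and reverse-bump: 8 enters row 3 and ejects 6; 6 enters row 2 and ejects 3; 3 enters row 1 and ejects 2. So w(7) = 2. P is now [[1, 3, 4], [6, 9], [8]].
Step i=6: Q has 6 at row 1, column 3; remove that cell from P, ejecting 4. So w(6) = 4. P is now [[1, 3], [6, 9], [8]].
Step i=5: Q has 5 at row 2, column 2; remove 9 from row 2 of P and reverse-bump: 9 enters row 1 and ejects 3. So w(5) = 3. P is now [[1, 9], [6], [8]].
Step i=4: Q has 4 at row 3, column 1; remove 8 from row 3 of P and reverse-bump: 8 enters row 2 and ejects 6; 6 enters row 1 and ejects 1. So w(4) = 1. P is now [[6, 9], [8]].
Step i=3: Q has 3 at row 2, column 1; remove 8 from row 2 of P and reverse-bump: 8 enters row 1 and ejects 6. So w(3) = 6. P is now [[8, 9]].
Step i=2: Q has 2 at row 1, column 2; remove that cell from P, ejecting 9. So w(2) = 9. P is now [[8]].
Step i=1: Q has 1 at row 1, column 1; remove that cell from P, ejecting 8. So w(1) = 8. P is now [].

So w = 8 9 6 1 3 4 2 7 5.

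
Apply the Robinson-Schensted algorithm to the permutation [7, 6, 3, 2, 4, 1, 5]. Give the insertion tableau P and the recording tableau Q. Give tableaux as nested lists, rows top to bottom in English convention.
Insert each entry of the permutation into P by Schensted row insertion, recording in Q the position of each new cell.

Insert 7: appended to row 1. P = [[7]].
Insert 6: 6 bumps 7 from row 1; 7 starts row 2. P = [[6], [7]].
Insert 3: 3 bumps 6 from row 1; 6 bumps 7 from row 2; 7 starts row 3. P = [[3], [6], [7]].
Insert 2: 2 bumps 3 from row 1; 3 bumps 6 from row 2; 6 bumps 7 from row 3; 7 starts row 4. P = [[2], [3], [6], [7]].
Insert 4: appended to row 1. P = [[2, 4], [3], [6], [7]].
Insert 1: 1 bumps 2 from row 1; 2 bumps 3 from row 2; 3 bumps 6 from row 3; 6 bumps 7 from row 4; 7 starts row 5. P = [[1, 4], [2], [3], [6], [7]].
Insert 5: appended to row 1. P = [[1, 4, 5], [2], [3], [6], [7]].

So P = [[1, 4, 5], [2], [3], [6], [7]], Q = [[1, 5, 7], [2], [3], [4], [6]].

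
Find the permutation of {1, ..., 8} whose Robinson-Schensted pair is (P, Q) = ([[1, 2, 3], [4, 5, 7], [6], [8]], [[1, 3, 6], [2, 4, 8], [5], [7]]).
Reverse the RSK construction: for i from n down to 1, find the cell of Q containing i, remove the entry at that cell from P, and reverse-bump it up through P; the value ejected from row 1 is w(i).

Step i=8: Q has 8 at row 2, column 3; remove 7 from row 2 of P and reverse-bump: 7 enters row 1 and ejects 3. So w(8) = 3. P is now [[1, 2, 7], [4, 5], [6], [8]].
Step i=7: Q has 7 at row 4, column 1; remove 8 from row 4 of P and reverse-bump: 8 enters row 3 and ejects 6; 6 enters row 2 and ejects 5; 5 enters row 1 and ejects 2. So w(7) = 2. P is now [[1, 5, 7], [4, 6], [8]].
Step i=6: Q has 6 at row 1, column 3; remove that cell from P, ejecting 7. So w(6) = 7. P is now [[1, 5], [4, 6], [8]].
Step i=5: Q has 5 at row 3, column 1; remove 8 from row 3 of P and reverse-bump: 8 enters row 2 and ejects 6; 6 enters row 1 and ejects 5. So w(5) = 5. P is now [[1, 6], [4, 8]].
Step i=4: Q has 4 at row 2, column 2; remove 8 from row 2 of P and reverse-bump: 8 enters row 1 and ejects 6. So w(4) = 6. P is now [[1, 8], [4]].
Step i=3: Q has 3 at row 1, column 2; remove that cell from P, ejecting 8. So w(3) = 8. P is now [[1], [4]].
Step i=2: Q has 2 at row 2, column 1; remove 4 from row 2 of P and reverse-bump: 4 enters row 1 and ejects 1. So w(2) = 1. P is now [[4]].
Step i=1: Q has 1 at row 1, column 1; remove that cell from P, ejecting 4. So w(1) = 4. P is now [].

So w = 4 1 8 6 5 7 2 3.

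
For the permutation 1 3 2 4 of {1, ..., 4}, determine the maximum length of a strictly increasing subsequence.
3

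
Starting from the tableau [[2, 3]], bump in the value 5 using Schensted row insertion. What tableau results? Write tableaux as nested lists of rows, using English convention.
[[2, 3, 5]]

5 is larger than every entry of row 1, so it is appended to row 1. The new tableau is [[2, 3, 5]].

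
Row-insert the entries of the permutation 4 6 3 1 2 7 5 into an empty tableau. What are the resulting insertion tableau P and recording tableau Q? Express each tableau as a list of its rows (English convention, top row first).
Insert each entry of the permutation into P by Schensted row insertion, recording in Q the position of each new cell.

Insert 4: appended to row 1. P = [[4]], Q = [[1]].
Insert 6: appended to row 1. P = [[4, 6]], Q = [[1, 2]].
Insert 3: 3 bumps 4 from row 1; 4 starts row 2. P = [[3, 6], [4]], Q = [[1, 2], [3]].
Insert 1: 1 bumps 3 from row 1; 3 bumps 4 from row 2; 4 starts row 3. P = [[1, 6], [3], [4]], Q = [[1, 2], [3], [4]].
Insert 2: 2 bumps 6 from row 1; 6 appends to row 2. P = [[1, 2], [3, 6], [4]], Q = [[1, 2], [3, 5], [4]].
Insert 7: appended to row 1. P = [[1, 2, 7], [3, 6], [4]], Q = [[1, 2, 6], [3, 5], [4]].
Insert 5: 5 bumps 7 from row 1; 7 appends to row 2. P = [[1, 2, 5], [3, 6, 7], [4]], Q = [[1, 2, 6], [3, 5, 7], [4]].

So P = [[1, 2, 5], [3, 6, 7], [4]], Q = [[1, 2, 6], [3, 5, 7], [4]].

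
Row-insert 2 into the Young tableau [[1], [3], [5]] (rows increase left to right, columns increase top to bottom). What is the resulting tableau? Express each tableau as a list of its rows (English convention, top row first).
2 is larger than every entry of row 1, so it is appended to row 1. The new tableau is [[1, 2], [3], [5]].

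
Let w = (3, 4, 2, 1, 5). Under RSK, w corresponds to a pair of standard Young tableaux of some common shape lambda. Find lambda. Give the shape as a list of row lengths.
RSK row insertion gives P = [[1, 4, 5], [2], [3]], which has shape [3, 1, 1].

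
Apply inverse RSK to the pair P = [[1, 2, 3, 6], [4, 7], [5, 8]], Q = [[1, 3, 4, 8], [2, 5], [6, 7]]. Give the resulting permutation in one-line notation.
5 1 4 8 7 2 3 6

Reverse RSK: for i = n, n-1, ..., 1, locate i in Q, remove the corresponding corner cell from P, and reverse-bump its entry up through P; the value ejected from row 1 is w(i).

So w = 5 1 4 8 7 2 3 6.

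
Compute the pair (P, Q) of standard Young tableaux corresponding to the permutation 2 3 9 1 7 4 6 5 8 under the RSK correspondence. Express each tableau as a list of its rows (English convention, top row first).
Insert each entry of the permutation into P by Schensted row insertion, recording in Q the position of each new cell.

After inserting 2: P = [[2]].
After inserting 3: P = [[2, 3]].
After inserting 9: P = [[2, 3, 9]].
After inserting 1: P = [[1, 3, 9], [2]].
After inserting 7: P = [[1, 3, 7], [2, 9]].
After inserting 4: P = [[1, 3, 4], [2, 7], [9]].
After inserting 6: P = [[1, 3, 4, 6], [2, 7], [9]].
After inserting 5: P = [[1, 3, 4, 5], [2, 6], [7], [9]].
After inserting 8: P = [[1, 3, 4, 5, 8], [2, 6], [7], [9]].

So P = [[1, 3, 4, 5, 8], [2, 6], [7], [9]], Q = [[1, 2, 3, 7, 9], [4, 5], [6], [8]].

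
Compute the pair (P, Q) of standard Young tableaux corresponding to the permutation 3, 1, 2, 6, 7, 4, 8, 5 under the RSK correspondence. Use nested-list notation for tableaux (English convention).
Insert each entry of the permutation into P by Schensted row insertion, recording in Q the position of each new cell.

Insert 3: appended to row 1. P = [[3]].
Insert 1: 1 bumps 3 from row 1; 3 starts row 2. P = [[1], [3]].
Insert 2: appended to row 1. P = [[1, 2], [3]].
Insert 6: appended to row 1. P = [[1, 2, 6], [3]].
Insert 7: appended to row 1. P = [[1, 2, 6, 7], [3]].
Insert 4: 4 bumps 6 from row 1; 6 appends to row 2. P = [[1, 2, 4, 7], [3, 6]].
Insert 8: appended to row 1. P = [[1, 2, 4, 7, 8], [3, 6]].
Insert 5: 5 bumps 7 from row 1; 7 appends to row 2. P = [[1, 2, 4, 5, 8], [3, 6, 7]].

So P = [[1, 2, 4, 5, 8], [3, 6, 7]], Q = [[1, 3, 4, 5, 7], [2, 6, 8]].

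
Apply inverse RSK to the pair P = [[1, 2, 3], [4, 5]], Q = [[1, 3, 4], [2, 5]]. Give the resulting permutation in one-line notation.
Reverse the RSK construction: for i from n down to 1, find the cell of Q containing i, remove the entry at that cell from P, and reverse-bump it up through P; the value ejected from row 1 is w(i).

Step i=5: Q has 5 at row 2, column 2; remove 5 from row 2 of P and reverse-bump: 5 enters row 1 and ejects 3. So w(5) = 3. P is now [[1, 2, 5], [4]].
Step i=4: Q has 4 at row 1, column 3; remove that cell from P, ejecting 5. So w(4) = 5. P is now [[1, 2], [4]].
Step i=3: Q has 3 at row 1, column 2; remove that cell from P, ejecting 2. So w(3) = 2. P is now [[1], [4]].
Step i=2: Q has 2 at row 2, column 1; remove 4 from row 2 of P and reverse-bump: 4 enters row 1 and ejects 1. So w(2) = 1. P is now [[4]].
Step i=1: Q has 1 at row 1, column 1; remove that cell from P, ejecting 4. So w(1) = 4. P is now [].

So w = 4 1 2 5 3.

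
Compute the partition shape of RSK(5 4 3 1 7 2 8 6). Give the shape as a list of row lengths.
RSK row insertion gives P = [[1, 2, 6], [3, 7, 8], [4], [5]], which has shape [3, 3, 1, 1].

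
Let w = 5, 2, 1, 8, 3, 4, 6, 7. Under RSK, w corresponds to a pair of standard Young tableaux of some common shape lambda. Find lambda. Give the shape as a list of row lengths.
Row-insert each entry into an empty tableau.

After inserting 5: P = [[5]].
After inserting 2: P = [[2], [5]].
After inserting 1: P = [[1], [2], [5]].
After inserting 8: P = [[1, 8], [2], [5]].
After inserting 3: P = [[1, 3], [2, 8], [5]].
After inserting 4: P = [[1, 3, 4], [2, 8], [5]].
After inserting 6: P = [[1, 3, 4, 6], [2, 8], [5]].
After inserting 7: P = [[1, 3, 4, 6, 7], [2, 8], [5]].

The final insertion tableau P = [[1, 3, 4, 6, 7], [2, 8], [5]] has shape [5, 2, 1].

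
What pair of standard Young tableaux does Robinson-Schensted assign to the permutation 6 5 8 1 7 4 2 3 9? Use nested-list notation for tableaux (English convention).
P = [[1, 2, 3, 9], [4, 7], [5, 8], [6]], Q = [[1, 3, 8, 9], [2, 5], [4, 6], [7]]

Insert each entry of the permutation into P by Schensted row insertion, recording in Q the position of each new cell.

Insert 6: appended to row 1. P = [[6]].
Insert 5: 5 bumps 6 from row 1; 6 starts row 2. P = [[5], [6]].
Insert 8: appended to row 1. P = [[5, 8], [6]].
Insert 1: 1 bumps 5 from row 1; 5 bumps 6 from row 2; 6 starts row 3. P = [[1, 8], [5], [6]].
Insert 7: 7 bumps 8 from row 1; 8 appends to row 2. P = [[1, 7], [5, 8], [6]].
Insert 4: 4 bumps 7 from row 1; 7 bumps 8 from row 2; 8 appends to row 3. P = [[1, 4], [5, 7], [6, 8]].
Insert 2: 2 bumps 4 from row 1; 4 bumps 5 from row 2; 5 bumps 6 from row 3; 6 starts row 4. P = [[1, 2], [4, 7], [5, 8], [6]].
Insert 3: appended to row 1. P = [[1, 2, 3], [4, 7], [5, 8], [6]].
Insert 9: appended to row 1. P = [[1, 2, 3, 9], [4, 7], [5, 8], [6]].

So P = [[1, 2, 3, 9], [4, 7], [5, 8], [6]], Q = [[1, 3, 8, 9], [2, 5], [4, 6], [7]].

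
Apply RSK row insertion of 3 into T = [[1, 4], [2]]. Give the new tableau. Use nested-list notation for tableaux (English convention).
In row 1, 3 replaces 4 (the leftmost entry greater than 3); 4 is bumped to row 2. 4 is appended to row 2. The new tableau is [[1, 3], [2, 4]].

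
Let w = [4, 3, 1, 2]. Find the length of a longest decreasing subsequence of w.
3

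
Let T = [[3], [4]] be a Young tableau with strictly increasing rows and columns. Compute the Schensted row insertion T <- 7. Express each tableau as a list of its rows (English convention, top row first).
7 is larger than every entry of row 1, so it is appended to row 1. The new tableau is [[3, 7], [4]].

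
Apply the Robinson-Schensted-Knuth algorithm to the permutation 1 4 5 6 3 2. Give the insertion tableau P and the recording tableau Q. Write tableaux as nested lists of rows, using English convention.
P = [[1, 2, 5, 6], [3], [4]], Q = [[1, 2, 3, 4], [5], [6]]

Insert each entry of the permutation into P by Schensted row insertion, recording in Q the position of each new cell.

Insert 1: appended to row 1. P = [[1]], Q = [[1]].
Insert 4: appended to row 1. P = [[1, 4]], Q = [[1, 2]].
Insert 5: appended to row 1. P = [[1, 4, 5]], Q = [[1, 2, 3]].
Insert 6: appended to row 1. P = [[1, 4, 5, 6]], Q = [[1, 2, 3, 4]].
Insert 3: 3 bumps 4 from row 1; 4 starts row 2. P = [[1, 3, 5, 6], [4]], Q = [[1, 2, 3, 4], [5]].
Insert 2: 2 bumps 3 from row 1; 3 bumps 4 from row 2; 4 starts row 3. P = [[1, 2, 5, 6], [3], [4]], Q = [[1, 2, 3, 4], [5], [6]].

So P = [[1, 2, 5, 6], [3], [4]], Q = [[1, 2, 3, 4], [5], [6]].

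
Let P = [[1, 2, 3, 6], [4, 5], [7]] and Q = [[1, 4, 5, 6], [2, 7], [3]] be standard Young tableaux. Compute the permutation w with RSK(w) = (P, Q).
7 4 1 2 5 6 3

Reverse the RSK construction: for i from n down to 1, find the cell of Q containing i, remove the entry at that cell from P, and reverse-bump it up through P; the value ejected from row 1 is w(i).

Step i=7: Q has 7 at row 2, column 2; remove 5 from row 2 of P and reverse-bump: 5 enters row 1 and ejects 3. So w(7) = 3. P is now [[1, 2, 5, 6], [4], [7]].
Step i=6: Q has 6 at row 1, column 4; remove that cell from P, ejecting 6. So w(6) = 6. P is now [[1, 2, 5], [4], [7]].
Step i=5: Q has 5 at row 1, column 3; remove that cell from P, ejecting 5. So w(5) = 5. P is now [[1, 2], [4], [7]].
Step i=4: Q has 4 at row 1, column 2; remove that cell from P, ejecting 2. So w(4) = 2. P is now [[1], [4], [7]].
Step i=3: Q has 3 at row 3, column 1; remove 7 from row 3 of P and reverse-bump: 7 enters row 2 and ejects 4; 4 enters row 1 and ejects 1. So w(3) = 1. P is now [[4], [7]].
Step i=2: Q has 2 at row 2, column 1; remove 7 from row 2 of P and reverse-bump: 7 enters row 1 and ejects 4. So w(2) = 4. P is now [[7]].
Step i=1: Q has 1 at row 1, column 1; remove that cell from P, ejecting 7. So w(1) = 7. P is now [].

So w = 7 4 1 2 5 6 3.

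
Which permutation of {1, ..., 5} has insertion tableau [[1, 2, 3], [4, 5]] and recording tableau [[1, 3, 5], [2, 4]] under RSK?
4 1 5 2 3

Reverse the RSK construction: for i from n down to 1, find the cell of Q containing i, remove the entry at that cell from P, and reverse-bump it up through P; the value ejected from row 1 is w(i).

Step i=5: Q has 5 at row 1, column 3; remove that cell from P, ejecting 3. So w(5) = 3. P is now [[1, 2], [4, 5]].
Step i=4: Q has 4 at row 2, column 2; remove 5 from row 2 of P and reverse-bump: 5 enters row 1 and ejects 2. So w(4) = 2. P is now [[1, 5], [4]].
Step i=3: Q has 3 at row 1, column 2; remove that cell from P, ejecting 5. So w(3) = 5. P is now [[1], [4]].
Step i=2: Q has 2 at row 2, column 1; remove 4 from row 2 of P and reverse-bump: 4 enters row 1 and ejects 1. So w(2) = 1. P is now [[4]].
Step i=1: Q has 1 at row 1, column 1; remove that cell from P, ejecting 4. So w(1) = 4. P is now [].

So w = 4 1 5 2 3.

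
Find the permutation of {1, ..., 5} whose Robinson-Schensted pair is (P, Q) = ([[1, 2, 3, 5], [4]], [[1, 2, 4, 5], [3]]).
1 4 2 3 5

Reverse RSK: for i = n, n-1, ..., 1, locate i in Q, remove the corresponding corner cell from P, and reverse-bump its entry up through P; the value ejected from row 1 is w(i).

So w = 1 4 2 3 5.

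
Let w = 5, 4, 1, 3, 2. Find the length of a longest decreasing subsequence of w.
4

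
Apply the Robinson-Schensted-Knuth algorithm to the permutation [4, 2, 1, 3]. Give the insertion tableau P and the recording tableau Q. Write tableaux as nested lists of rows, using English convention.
Insert each entry of the permutation into P by Schensted row insertion, recording in Q the position of each new cell.

Insert 4: appended to row 1. P = [[4]].
Insert 2: 2 bumps 4 from row 1; 4 starts row 2. P = [[2], [4]].
Insert 1: 1 bumps 2 from row 1; 2 bumps 4 from row 2; 4 starts row 3. P = [[1], [2], [4]].
Insert 3: appended to row 1. P = [[1, 3], [2], [4]].

So P = [[1, 3], [2], [4]], Q = [[1, 4], [2], [3]].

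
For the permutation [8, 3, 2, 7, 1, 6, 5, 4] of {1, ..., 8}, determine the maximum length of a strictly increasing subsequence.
2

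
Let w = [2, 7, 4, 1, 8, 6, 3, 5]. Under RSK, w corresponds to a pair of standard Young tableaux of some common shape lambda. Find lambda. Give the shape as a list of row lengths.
[3, 3, 2]

Row-insert each entry into an empty tableau.

After inserting 2: P = [[2]].
After inserting 7: P = [[2, 7]].
After inserting 4: P = [[2, 4], [7]].
After inserting 1: P = [[1, 4], [2], [7]].
After inserting 8: P = [[1, 4, 8], [2], [7]].
After inserting 6: P = [[1, 4, 6], [2, 8], [7]].
After inserting 3: P = [[1, 3, 6], [2, 4], [7, 8]].
After inserting 5: P = [[1, 3, 5], [2, 4, 6], [7, 8]].

The final insertion tableau P = [[1, 3, 5], [2, 4, 6], [7, 8]] has shape [3, 3, 2].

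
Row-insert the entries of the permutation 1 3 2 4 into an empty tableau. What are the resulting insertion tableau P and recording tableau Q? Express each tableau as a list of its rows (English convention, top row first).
Insert each entry of the permutation into P by Schensted row insertion, recording in Q the position of each new cell.

Insert 1: appended to row 1. P = [[1]].
Insert 3: appended to row 1. P = [[1, 3]].
Insert 2: 2 bumps 3 from row 1; 3 starts row 2. P = [[1, 2], [3]].
Insert 4: appended to row 1. P = [[1, 2, 4], [3]].

So P = [[1, 2, 4], [3]], Q = [[1, 2, 4], [3]].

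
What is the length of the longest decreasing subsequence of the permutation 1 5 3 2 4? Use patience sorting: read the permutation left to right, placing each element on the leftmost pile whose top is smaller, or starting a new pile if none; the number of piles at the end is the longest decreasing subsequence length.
3

1: new pile. tops = [1]
5: onto pile 1 (replacing 1). tops = [5]
3: new pile. tops = [5, 3]
2: new pile. tops = [5, 3, 2]
4: onto pile 2 (replacing 3). tops = [5, 4, 2]

3 piles, so the longest decreasing subsequence has length 3.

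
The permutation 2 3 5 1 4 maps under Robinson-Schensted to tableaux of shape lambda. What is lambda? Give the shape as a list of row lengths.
RSK row insertion gives P = [[1, 3, 4], [2, 5]], which has shape [3, 2].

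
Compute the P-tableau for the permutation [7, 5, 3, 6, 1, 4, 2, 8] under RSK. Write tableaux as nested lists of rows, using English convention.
P = [[1, 2, 8], [3, 4], [5, 6], [7]]

Insert 7: appended to row 1. P = [[7]].
Insert 5: 5 bumps 7 from row 1; 7 starts row 2. P = [[5], [7]].
Insert 3: 3 bumps 5 from row 1; 5 bumps 7 from row 2; 7 starts row 3. P = [[3], [5], [7]].
Insert 6: appended to row 1. P = [[3, 6], [5], [7]].
Insert 1: 1 bumps 3 from row 1; 3 bumps 5 from row 2; 5 bumps 7 from row 3; 7 starts row 4. P = [[1, 6], [3], [5], [7]].
Insert 4: 4 bumps 6 from row 1; 6 appends to row 2. P = [[1, 4], [3, 6], [5], [7]].
Insert 2: 2 bumps 4 from row 1; 4 bumps 6 from row 2; 6 appends to row 3. P = [[1, 2], [3, 4], [5, 6], [7]].
Insert 8: appended to row 1. P = [[1, 2, 8], [3, 4], [5, 6], [7]].

So P = [[1, 2, 8], [3, 4], [5, 6], [7]].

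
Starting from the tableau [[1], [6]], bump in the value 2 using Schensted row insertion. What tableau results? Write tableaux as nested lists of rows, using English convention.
2 is larger than every entry of row 1, so it is appended to row 1. The new tableau is [[1, 2], [6]].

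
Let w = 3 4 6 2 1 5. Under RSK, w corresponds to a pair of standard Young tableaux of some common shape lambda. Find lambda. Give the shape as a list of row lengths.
[3, 2, 1]

RSK row insertion gives P = [[1, 4, 5], [2, 6], [3]], which has shape [3, 2, 1].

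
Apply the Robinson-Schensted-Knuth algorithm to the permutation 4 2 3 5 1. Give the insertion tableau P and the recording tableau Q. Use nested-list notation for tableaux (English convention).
Insert each entry of the permutation into P by Schensted row insertion, recording in Q the position of each new cell.

Insert 4: appended to row 1. P = [[4]].
Insert 2: 2 bumps 4 from row 1; 4 starts row 2. P = [[2], [4]].
Insert 3: appended to row 1. P = [[2, 3], [4]].
Insert 5: appended to row 1. P = [[2, 3, 5], [4]].
Insert 1: 1 bumps 2 from row 1; 2 bumps 4 from row 2; 4 starts row 3. P = [[1, 3, 5], [2], [4]].

So P = [[1, 3, 5], [2], [4]], Q = [[1, 3, 4], [2], [5]].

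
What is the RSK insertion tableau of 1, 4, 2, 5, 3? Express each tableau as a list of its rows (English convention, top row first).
P = [[1, 2, 3], [4, 5]]

Insert 1: appended to row 1. P = [[1]].
Insert 4: appended to row 1. P = [[1, 4]].
Insert 2: 2 bumps 4 from row 1; 4 starts row 2. P = [[1, 2], [4]].
Insert 5: appended to row 1. P = [[1, 2, 5], [4]].
Insert 3: 3 bumps 5 from row 1; 5 appends to row 2. P = [[1, 2, 3], [4, 5]].

So P = [[1, 2, 3], [4, 5]].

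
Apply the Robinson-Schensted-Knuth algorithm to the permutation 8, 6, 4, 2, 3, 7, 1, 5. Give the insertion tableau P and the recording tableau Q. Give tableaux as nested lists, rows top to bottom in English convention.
Insert each entry of the permutation into P by Schensted row insertion, recording in Q the position of each new cell.

Insert 8: appended to row 1. P = [[8]].
Insert 6: 6 bumps 8 from row 1; 8 starts row 2. P = [[6], [8]].
Insert 4: 4 bumps 6 from row 1; 6 bumps 8 from row 2; 8 starts row 3. P = [[4], [6], [8]].
Insert 2: 2 bumps 4 from row 1; 4 bumps 6 from row 2; 6 bumps 8 from row 3; 8 starts row 4. P = [[2], [4], [6], [8]].
Insert 3: appended to row 1. P = [[2, 3], [4], [6], [8]].
Insert 7: appended to row 1. P = [[2, 3, 7], [4], [6], [8]].
Insert 1: 1 bumps 2 from row 1; 2 bumps 4 from row 2; 4 bumps 6 from row 3; 6 bumps 8 from row 4; 8 starts row 5. P = [[1, 3, 7], [2], [4], [6], [8]].
Insert 5: 5 bumps 7 from row 1; 7 appends to row 2. P = [[1, 3, 5], [2, 7], [4], [6], [8]].

So P = [[1, 3, 5], [2, 7], [4], [6], [8]], Q = [[1, 5, 6], [2, 8], [3], [4], [7]].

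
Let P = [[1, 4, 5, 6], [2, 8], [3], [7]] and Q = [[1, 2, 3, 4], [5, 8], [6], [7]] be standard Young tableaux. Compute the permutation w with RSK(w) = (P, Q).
Reverse the RSK construction: for i from n down to 1, find the cell of Q containing i, remove the entry at that cell from P, and reverse-bump it up through P; the value ejected from row 1 is w(i).

Step i=8: Q has 8 at row 2, column 2; remove 8 from row 2 of P and reverse-bump: 8 enters row 1 and ejects 6. So w(8) = 6. P is now [[1, 4, 5, 8], [2], [3], [7]].
Step i=7: Q has 7 at row 4, column 1; remove 7 from row 4 of P and reverse-bump: 7 enters row 3 and ejects 3; 3 enters row 2 and ejects 2; 2 enters row 1 and ejects 1. So w(7) = 1. P is now [[2, 4, 5, 8], [3], [7]].
Step i=6: Q has 6 at row 3, column 1; remove 7 from row 3 of P and reverse-bump: 7 enters row 2 and ejects 3; 3 enters row 1 and ejects 2. So w(6) = 2. P is now [[3, 4, 5, 8], [7]].
Step i=5: Q has 5 at row 2, column 1; remove 7 from row 2 of P and reverse-bump: 7 enters row 1 and ejects 5. So w(5) = 5. P is now [[3, 4, 7, 8]].
Step i=4: Q has 4 at row 1, column 4; remove that cell from P, ejecting 8. So w(4) = 8. P is now [[3, 4, 7]].
Step i=3: Q has 3 at row 1, column 3; remove that cell from P, ejecting 7. So w(3) = 7. P is now [[3, 4]].
Step i=2: Q has 2 at row 1, column 2; remove that cell from P, ejecting 4. So w(2) = 4. P is now [[3]].
Step i=1: Q has 1 at row 1, column 1; remove that cell from P, ejecting 3. So w(1) = 3. P is now [].

So w = 3 4 7 8 5 2 1 6.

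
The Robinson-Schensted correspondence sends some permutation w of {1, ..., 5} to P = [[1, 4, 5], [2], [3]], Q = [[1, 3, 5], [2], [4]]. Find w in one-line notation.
3 2 4 1 5

Reverse RSK: for i = n, n-1, ..., 1, locate i in Q, remove the corresponding corner cell from P, and reverse-bump its entry up through P; the value ejected from row 1 is w(i).

So w = 3 2 4 1 5.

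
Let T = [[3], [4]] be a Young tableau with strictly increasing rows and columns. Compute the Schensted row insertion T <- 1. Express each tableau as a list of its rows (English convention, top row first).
[[1], [3], [4]]

In row 1, 1 replaces 3 (the leftmost entry greater than 1); 3 is bumped to row 2. In row 2, 3 replaces 4 (the leftmost entry greater than 3); 4 is bumped to row 3. 4 starts a new row 3. The new tableau is [[1], [3], [4]].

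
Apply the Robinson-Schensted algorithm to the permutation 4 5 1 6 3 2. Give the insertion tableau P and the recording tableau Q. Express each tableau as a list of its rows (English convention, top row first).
P = [[1, 2, 6], [3, 5], [4]], Q = [[1, 2, 4], [3, 5], [6]]

Insert each entry of the permutation into P by Schensted row insertion, recording in Q the position of each new cell.

Insert 4: appended to row 1. P = [[4]].
Insert 5: appended to row 1. P = [[4, 5]].
Insert 1: 1 bumps 4 from row 1; 4 starts row 2. P = [[1, 5], [4]].
Insert 6: appended to row 1. P = [[1, 5, 6], [4]].
Insert 3: 3 bumps 5 from row 1; 5 appends to row 2. P = [[1, 3, 6], [4, 5]].
Insert 2: 2 bumps 3 from row 1; 3 bumps 4 from row 2; 4 starts row 3. P = [[1, 2, 6], [3, 5], [4]].

So P = [[1, 2, 6], [3, 5], [4]], Q = [[1, 2, 4], [3, 5], [6]].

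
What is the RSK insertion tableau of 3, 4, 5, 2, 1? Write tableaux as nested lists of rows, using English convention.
Insert 3: appended to row 1. P = [[3]].
Insert 4: appended to row 1. P = [[3, 4]].
Insert 5: appended to row 1. P = [[3, 4, 5]].
Insert 2: 2 bumps 3 from row 1; 3 starts row 2. P = [[2, 4, 5], [3]].
Insert 1: 1 bumps 2 from row 1; 2 bumps 3 from row 2; 3 starts row 3. P = [[1, 4, 5], [2], [3]].

So P = [[1, 4, 5], [2], [3]].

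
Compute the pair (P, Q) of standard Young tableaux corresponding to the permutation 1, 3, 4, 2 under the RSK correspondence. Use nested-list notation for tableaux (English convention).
Insert each entry of the permutation into P by Schensted row insertion, recording in Q the position of each new cell.

After inserting 1: P = [[1]].
After inserting 3: P = [[1, 3]].
After inserting 4: P = [[1, 3, 4]].
After inserting 2: P = [[1, 2, 4], [3]].

So P = [[1, 2, 4], [3]], Q = [[1, 2, 3], [4]].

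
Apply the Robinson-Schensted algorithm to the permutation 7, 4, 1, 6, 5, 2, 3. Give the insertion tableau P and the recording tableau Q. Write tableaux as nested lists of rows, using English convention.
Insert each entry of the permutation into P by Schensted row insertion, recording in Q the position of each new cell.

After inserting 7: P = [[7]].
After inserting 4: P = [[4], [7]].
After inserting 1: P = [[1], [4], [7]].
After inserting 6: P = [[1, 6], [4], [7]].
After inserting 5: P = [[1, 5], [4, 6], [7]].
After inserting 2: P = [[1, 2], [4, 5], [6], [7]].
After inserting 3: P = [[1, 2, 3], [4, 5], [6], [7]].

So P = [[1, 2, 3], [4, 5], [6], [7]], Q = [[1, 4, 7], [2, 5], [3], [6]].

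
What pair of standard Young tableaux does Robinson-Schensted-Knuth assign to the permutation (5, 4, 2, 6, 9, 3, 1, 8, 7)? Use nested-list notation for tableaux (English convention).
P = [[1, 3, 7], [2, 6, 8], [4, 9], [5]], Q = [[1, 4, 5], [2, 6, 8], [3, 9], [7]]

Insert each entry of the permutation into P by Schensted row insertion, recording in Q the position of each new cell.

After inserting 5: P = [[5]].
After inserting 4: P = [[4], [5]].
After inserting 2: P = [[2], [4], [5]].
After inserting 6: P = [[2, 6], [4], [5]].
After inserting 9: P = [[2, 6, 9], [4], [5]].
After inserting 3: P = [[2, 3, 9], [4, 6], [5]].
After inserting 1: P = [[1, 3, 9], [2, 6], [4], [5]].
After inserting 8: P = [[1, 3, 8], [2, 6, 9], [4], [5]].
After inserting 7: P = [[1, 3, 7], [2, 6, 8], [4, 9], [5]].

So P = [[1, 3, 7], [2, 6, 8], [4, 9], [5]], Q = [[1, 4, 5], [2, 6, 8], [3, 9], [7]].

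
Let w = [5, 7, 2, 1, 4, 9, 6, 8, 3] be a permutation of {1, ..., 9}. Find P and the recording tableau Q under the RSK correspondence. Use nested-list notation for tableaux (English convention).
P = [[1, 3, 6, 8], [2, 4, 9], [5, 7]], Q = [[1, 2, 6, 8], [3, 5, 7], [4, 9]]

Insert each entry of the permutation into P by Schensted row insertion, recording in Q the position of each new cell.

Insert 5: appended to row 1. P = [[5]].
Insert 7: appended to row 1. P = [[5, 7]].
Insert 2: 2 bumps 5 from row 1; 5 starts row 2. P = [[2, 7], [5]].
Insert 1: 1 bumps 2 from row 1; 2 bumps 5 from row 2; 5 starts row 3. P = [[1, 7], [2], [5]].
Insert 4: 4 bumps 7 from row 1; 7 appends to row 2. P = [[1, 4], [2, 7], [5]].
Insert 9: appended to row 1. P = [[1, 4, 9], [2, 7], [5]].
Insert 6: 6 bumps 9 from row 1; 9 appends to row 2. P = [[1, 4, 6], [2, 7, 9], [5]].
Insert 8: appended to row 1. P = [[1, 4, 6, 8], [2, 7, 9], [5]].
Insert 3: 3 bumps 4 from row 1; 4 bumps 7 from row 2; 7 appends to row 3. P = [[1, 3, 6, 8], [2, 4, 9], [5, 7]].

So P = [[1, 3, 6, 8], [2, 4, 9], [5, 7]], Q = [[1, 2, 6, 8], [3, 5, 7], [4, 9]].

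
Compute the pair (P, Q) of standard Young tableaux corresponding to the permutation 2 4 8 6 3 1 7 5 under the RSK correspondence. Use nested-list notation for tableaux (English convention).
P = [[1, 3, 5, 7], [2, 6], [4], [8]], Q = [[1, 2, 3, 7], [4, 8], [5], [6]]

Insert each entry of the permutation into P by Schensted row insertion, recording in Q the position of each new cell.

Insert 2: appended to row 1. P = [[2]].
Insert 4: appended to row 1. P = [[2, 4]].
Insert 8: appended to row 1. P = [[2, 4, 8]].
Insert 6: 6 bumps 8 from row 1; 8 starts row 2. P = [[2, 4, 6], [8]].
Insert 3: 3 bumps 4 from row 1; 4 bumps 8 from row 2; 8 starts row 3. P = [[2, 3, 6], [4], [8]].
Insert 1: 1 bumps 2 from row 1; 2 bumps 4 from row 2; 4 bumps 8 from row 3; 8 starts row 4. P = [[1, 3, 6], [2], [4], [8]].
Insert 7: appended to row 1. P = [[1, 3, 6, 7], [2], [4], [8]].
Insert 5: 5 bumps 6 from row 1; 6 appends to row 2. P = [[1, 3, 5, 7], [2, 6], [4], [8]].

So P = [[1, 3, 5, 7], [2, 6], [4], [8]], Q = [[1, 2, 3, 7], [4, 8], [5], [6]].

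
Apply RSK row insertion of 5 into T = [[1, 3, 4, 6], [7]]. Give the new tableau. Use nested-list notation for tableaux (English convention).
[[1, 3, 4, 5], [6], [7]]

In row 1, 5 replaces 6 (the leftmost entry greater than 5); 6 is bumped to row 2. In row 2, 6 replaces 7 (the leftmost entry greater than 6); 7 is bumped to row 3. 7 starts a new row 3. The new tableau is [[1, 3, 4, 5], [6], [7]].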